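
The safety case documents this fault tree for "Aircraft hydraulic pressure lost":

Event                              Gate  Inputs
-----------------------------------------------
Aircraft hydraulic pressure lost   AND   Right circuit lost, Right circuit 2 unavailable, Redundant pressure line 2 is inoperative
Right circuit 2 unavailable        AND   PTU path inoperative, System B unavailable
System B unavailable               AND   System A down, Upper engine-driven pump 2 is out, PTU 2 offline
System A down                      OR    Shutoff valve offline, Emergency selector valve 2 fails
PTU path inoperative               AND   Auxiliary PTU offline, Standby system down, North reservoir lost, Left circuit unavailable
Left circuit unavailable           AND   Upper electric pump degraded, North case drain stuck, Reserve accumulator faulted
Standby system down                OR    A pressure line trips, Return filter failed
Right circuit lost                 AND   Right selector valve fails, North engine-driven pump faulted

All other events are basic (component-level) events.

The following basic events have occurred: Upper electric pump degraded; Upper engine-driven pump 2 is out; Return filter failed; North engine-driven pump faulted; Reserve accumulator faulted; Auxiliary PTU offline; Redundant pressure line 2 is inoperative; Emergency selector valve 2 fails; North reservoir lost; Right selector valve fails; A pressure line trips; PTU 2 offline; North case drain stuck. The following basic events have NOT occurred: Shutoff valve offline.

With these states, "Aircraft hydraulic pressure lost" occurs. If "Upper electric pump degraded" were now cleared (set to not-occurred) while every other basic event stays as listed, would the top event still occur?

Counterfactual: set "Upper electric pump degraded" to not occurred.
Right circuit lost [AND]: Right selector valve fails=occurs, North engine-driven pump faulted=occurs → all inputs occur → occurs.
Standby system down [OR]: A pressure line trips=occurs, Return filter failed=occurs → at least one input occurs → occurs.
Left circuit unavailable [AND]: Upper electric pump degraded=not, North case drain stuck=occurs, Reserve accumulator faulted=occurs → not all inputs occur → does not occur.
PTU path inoperative [AND]: Auxiliary PTU offline=occurs, Standby system down=occurs, North reservoir lost=occurs, Left circuit unavailable=not → not all inputs occur → does not occur.
System A down [OR]: Shutoff valve offline=not, Emergency selector valve 2 fails=occurs → at least one input occurs → occurs.
System B unavailable [AND]: System A down=occurs, Upper engine-driven pump 2 is out=occurs, PTU 2 offline=occurs → all inputs occur → occurs.
Right circuit 2 unavailable [AND]: PTU path inoperative=not, System B unavailable=occurs → not all inputs occur → does not occur.
Aircraft hydraulic pressure lost [AND]: Right circuit lost=occurs, Right circuit 2 unavailable=not, Redundant pressure line 2 is inoperative=occurs → not all inputs occur → does not occur.

No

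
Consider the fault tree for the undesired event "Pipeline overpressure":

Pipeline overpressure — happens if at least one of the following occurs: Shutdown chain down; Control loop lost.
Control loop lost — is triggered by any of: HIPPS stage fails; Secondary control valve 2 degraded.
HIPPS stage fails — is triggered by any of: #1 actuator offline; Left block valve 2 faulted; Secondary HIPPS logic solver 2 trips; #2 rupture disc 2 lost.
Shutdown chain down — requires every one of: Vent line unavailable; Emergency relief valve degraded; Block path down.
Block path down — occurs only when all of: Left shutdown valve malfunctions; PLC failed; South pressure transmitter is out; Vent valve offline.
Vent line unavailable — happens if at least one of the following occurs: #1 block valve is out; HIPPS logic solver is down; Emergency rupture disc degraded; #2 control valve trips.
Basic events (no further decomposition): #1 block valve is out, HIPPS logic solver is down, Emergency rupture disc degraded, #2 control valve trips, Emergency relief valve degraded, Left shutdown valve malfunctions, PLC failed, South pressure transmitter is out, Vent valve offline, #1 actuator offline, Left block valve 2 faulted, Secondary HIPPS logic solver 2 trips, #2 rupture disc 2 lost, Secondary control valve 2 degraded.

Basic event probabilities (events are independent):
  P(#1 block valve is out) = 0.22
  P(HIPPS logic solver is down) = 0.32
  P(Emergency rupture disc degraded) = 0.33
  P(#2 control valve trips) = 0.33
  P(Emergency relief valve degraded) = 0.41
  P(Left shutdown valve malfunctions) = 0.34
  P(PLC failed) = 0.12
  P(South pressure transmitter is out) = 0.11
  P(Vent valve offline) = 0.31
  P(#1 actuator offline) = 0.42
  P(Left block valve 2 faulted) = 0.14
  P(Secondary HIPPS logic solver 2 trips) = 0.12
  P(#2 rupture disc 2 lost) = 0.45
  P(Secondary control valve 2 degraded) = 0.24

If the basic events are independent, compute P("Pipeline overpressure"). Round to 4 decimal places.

0.8166

P(Vent line unavailable) [OR] = 1 − (1−0.22) × (1−0.32) × (1−0.33) × (1−0.33) = 0.761903
P(Block path down) [AND] = 0.34 × 0.12 × 0.11 × 0.31 = 0.001391
P(Shutdown chain down) [AND] = 0.761903 × 0.41 × 0.001391 = 0.000435
P(HIPPS stage fails) [OR] = 1 − (1−0.42) × (1−0.14) × (1−0.12) × (1−0.45) = 0.758581
P(Control loop lost) [OR] = 1 − (1−0.758581) × (1−0.24) = 0.816522
P(Pipeline overpressure) [OR] = 1 − (1−0.000435) × (1−0.816522) = 0.816602
Rounded to 4 decimal places: P(Pipeline overpressure) ≈ 0.8166.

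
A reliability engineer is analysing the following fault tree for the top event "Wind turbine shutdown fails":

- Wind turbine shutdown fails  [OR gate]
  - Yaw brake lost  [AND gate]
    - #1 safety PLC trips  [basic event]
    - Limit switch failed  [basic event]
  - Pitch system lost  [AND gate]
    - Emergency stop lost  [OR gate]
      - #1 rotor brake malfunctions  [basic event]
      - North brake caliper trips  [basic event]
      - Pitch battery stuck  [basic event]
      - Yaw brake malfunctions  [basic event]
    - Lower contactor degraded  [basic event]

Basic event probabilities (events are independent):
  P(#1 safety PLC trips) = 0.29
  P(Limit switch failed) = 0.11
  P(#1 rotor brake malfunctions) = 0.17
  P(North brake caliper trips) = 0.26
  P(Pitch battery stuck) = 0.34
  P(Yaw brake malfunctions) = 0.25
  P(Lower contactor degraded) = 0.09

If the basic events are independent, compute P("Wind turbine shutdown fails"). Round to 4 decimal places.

P(Yaw brake lost) [AND] = 0.29 × 0.11 = 0.031900
P(Emergency stop lost) [OR] = 1 − (1−0.17) × (1−0.26) × (1−0.34) × (1−0.25) = 0.695971
P(Pitch system lost) [AND] = 0.695971 × 0.09 = 0.062637
P(Wind turbine shutdown fails) [OR] = 1 − (1−0.031900) × (1−0.062637) = 0.092539
Rounded to 4 decimal places: P(Wind turbine shutdown fails) ≈ 0.0925.

0.0925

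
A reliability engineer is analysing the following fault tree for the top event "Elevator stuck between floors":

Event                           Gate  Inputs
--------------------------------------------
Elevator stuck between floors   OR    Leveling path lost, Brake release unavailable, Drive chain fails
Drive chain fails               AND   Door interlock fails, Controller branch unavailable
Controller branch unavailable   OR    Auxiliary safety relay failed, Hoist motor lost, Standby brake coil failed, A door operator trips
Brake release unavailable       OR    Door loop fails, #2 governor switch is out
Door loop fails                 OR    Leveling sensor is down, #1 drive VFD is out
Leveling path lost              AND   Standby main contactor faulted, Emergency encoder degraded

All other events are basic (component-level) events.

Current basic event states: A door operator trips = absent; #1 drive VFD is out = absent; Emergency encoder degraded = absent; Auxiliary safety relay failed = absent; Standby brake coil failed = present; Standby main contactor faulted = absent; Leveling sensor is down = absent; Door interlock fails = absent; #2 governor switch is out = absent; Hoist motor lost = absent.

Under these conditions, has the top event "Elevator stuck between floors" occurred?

No

Leveling path lost [AND]: Standby main contactor faulted=not, Emergency encoder degraded=not → not all inputs occur → does not occur.
Door loop fails [OR]: Leveling sensor is down=not, #1 drive VFD is out=not → no input occurs → does not occur.
Brake release unavailable [OR]: Door loop fails=not, #2 governor switch is out=not → no input occurs → does not occur.
Controller branch unavailable [OR]: Auxiliary safety relay failed=not, Hoist motor lost=not, Standby brake coil failed=occurs, A door operator trips=not → at least one input occurs → occurs.
Drive chain fails [AND]: Door interlock fails=not, Controller branch unavailable=occurs → not all inputs occur → does not occur.
Elevator stuck between floors [OR]: Leveling path lost=not, Brake release unavailable=not, Drive chain fails=not → no input occurs → does not occur.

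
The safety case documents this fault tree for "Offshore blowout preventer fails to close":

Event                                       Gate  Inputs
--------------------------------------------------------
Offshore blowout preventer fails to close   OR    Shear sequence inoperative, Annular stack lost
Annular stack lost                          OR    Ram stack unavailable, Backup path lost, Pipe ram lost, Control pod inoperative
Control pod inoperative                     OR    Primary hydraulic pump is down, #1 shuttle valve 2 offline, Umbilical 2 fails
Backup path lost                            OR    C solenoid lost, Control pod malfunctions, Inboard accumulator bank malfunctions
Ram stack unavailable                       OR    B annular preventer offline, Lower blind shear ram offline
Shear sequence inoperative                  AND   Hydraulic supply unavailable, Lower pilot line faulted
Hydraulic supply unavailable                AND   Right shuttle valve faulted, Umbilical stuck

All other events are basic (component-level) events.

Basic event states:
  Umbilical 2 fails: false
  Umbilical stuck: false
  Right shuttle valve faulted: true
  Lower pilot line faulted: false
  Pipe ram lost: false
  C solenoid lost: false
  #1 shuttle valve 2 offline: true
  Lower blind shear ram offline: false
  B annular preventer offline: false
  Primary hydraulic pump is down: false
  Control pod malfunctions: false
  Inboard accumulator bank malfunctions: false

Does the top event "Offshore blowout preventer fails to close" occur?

Hydraulic supply unavailable [AND]: Right shuttle valve faulted=occurs, Umbilical stuck=not → not all inputs occur → does not occur.
Shear sequence inoperative [AND]: Hydraulic supply unavailable=not, Lower pilot line faulted=not → not all inputs occur → does not occur.
Ram stack unavailable [OR]: B annular preventer offline=not, Lower blind shear ram offline=not → no input occurs → does not occur.
Backup path lost [OR]: C solenoid lost=not, Control pod malfunctions=not, Inboard accumulator bank malfunctions=not → no input occurs → does not occur.
Control pod inoperative [OR]: Primary hydraulic pump is down=not, #1 shuttle valve 2 offline=occurs, Umbilical 2 fails=not → at least one input occurs → occurs.
Annular stack lost [OR]: Ram stack unavailable=not, Backup path lost=not, Pipe ram lost=not, Control pod inoperative=occurs → at least one input occurs → occurs.
Offshore blowout preventer fails to close [OR]: Shear sequence inoperative=not, Annular stack lost=occurs → at least one input occurs → occurs.

Yes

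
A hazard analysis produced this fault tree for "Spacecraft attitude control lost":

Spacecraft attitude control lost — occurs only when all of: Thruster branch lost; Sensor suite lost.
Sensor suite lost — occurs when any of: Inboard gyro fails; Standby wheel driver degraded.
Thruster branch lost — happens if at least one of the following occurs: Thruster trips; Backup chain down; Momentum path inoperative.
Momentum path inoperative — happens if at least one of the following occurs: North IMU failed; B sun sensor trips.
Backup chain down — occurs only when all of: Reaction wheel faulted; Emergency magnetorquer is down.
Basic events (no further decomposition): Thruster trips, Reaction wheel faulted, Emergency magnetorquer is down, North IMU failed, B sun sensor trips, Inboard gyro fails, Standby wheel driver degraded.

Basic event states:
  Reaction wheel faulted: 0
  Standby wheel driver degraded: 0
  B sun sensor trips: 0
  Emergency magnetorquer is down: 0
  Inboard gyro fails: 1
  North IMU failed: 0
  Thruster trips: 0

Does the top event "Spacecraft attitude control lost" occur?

Backup chain down [AND]: Reaction wheel faulted=not, Emergency magnetorquer is down=not → not all inputs occur → does not occur.
Momentum path inoperative [OR]: North IMU failed=not, B sun sensor trips=not → no input occurs → does not occur.
Thruster branch lost [OR]: Thruster trips=not, Backup chain down=not, Momentum path inoperative=not → no input occurs → does not occur.
Sensor suite lost [OR]: Inboard gyro fails=occurs, Standby wheel driver degraded=not → at least one input occurs → occurs.
Spacecraft attitude control lost [AND]: Thruster branch lost=not, Sensor suite lost=occurs → not all inputs occur → does not occur.

No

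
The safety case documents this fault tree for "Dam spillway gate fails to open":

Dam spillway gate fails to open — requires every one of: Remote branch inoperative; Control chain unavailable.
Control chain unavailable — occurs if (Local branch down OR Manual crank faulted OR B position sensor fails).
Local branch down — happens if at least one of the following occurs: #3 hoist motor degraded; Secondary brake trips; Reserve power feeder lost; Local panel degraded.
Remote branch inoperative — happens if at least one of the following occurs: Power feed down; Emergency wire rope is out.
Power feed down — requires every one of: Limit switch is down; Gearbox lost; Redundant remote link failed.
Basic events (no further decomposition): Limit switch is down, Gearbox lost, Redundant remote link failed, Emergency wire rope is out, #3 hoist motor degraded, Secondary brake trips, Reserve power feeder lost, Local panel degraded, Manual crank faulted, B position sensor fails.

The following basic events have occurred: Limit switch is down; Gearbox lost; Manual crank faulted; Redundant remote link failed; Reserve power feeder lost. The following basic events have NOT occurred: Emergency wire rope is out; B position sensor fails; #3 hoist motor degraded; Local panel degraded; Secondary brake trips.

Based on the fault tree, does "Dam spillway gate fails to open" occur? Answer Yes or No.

Yes

Power feed down [AND]: Limit switch is down=occurs, Gearbox lost=occurs, Redundant remote link failed=occurs → all inputs occur → occurs.
Remote branch inoperative [OR]: Power feed down=occurs, Emergency wire rope is out=not → at least one input occurs → occurs.
Local branch down [OR]: #3 hoist motor degraded=not, Secondary brake trips=not, Reserve power feeder lost=occurs, Local panel degraded=not → at least one input occurs → occurs.
Control chain unavailable [OR]: Local branch down=occurs, Manual crank faulted=occurs, B position sensor fails=not → at least one input occurs → occurs.
Dam spillway gate fails to open [AND]: Remote branch inoperative=occurs, Control chain unavailable=occurs → all inputs occur → occurs.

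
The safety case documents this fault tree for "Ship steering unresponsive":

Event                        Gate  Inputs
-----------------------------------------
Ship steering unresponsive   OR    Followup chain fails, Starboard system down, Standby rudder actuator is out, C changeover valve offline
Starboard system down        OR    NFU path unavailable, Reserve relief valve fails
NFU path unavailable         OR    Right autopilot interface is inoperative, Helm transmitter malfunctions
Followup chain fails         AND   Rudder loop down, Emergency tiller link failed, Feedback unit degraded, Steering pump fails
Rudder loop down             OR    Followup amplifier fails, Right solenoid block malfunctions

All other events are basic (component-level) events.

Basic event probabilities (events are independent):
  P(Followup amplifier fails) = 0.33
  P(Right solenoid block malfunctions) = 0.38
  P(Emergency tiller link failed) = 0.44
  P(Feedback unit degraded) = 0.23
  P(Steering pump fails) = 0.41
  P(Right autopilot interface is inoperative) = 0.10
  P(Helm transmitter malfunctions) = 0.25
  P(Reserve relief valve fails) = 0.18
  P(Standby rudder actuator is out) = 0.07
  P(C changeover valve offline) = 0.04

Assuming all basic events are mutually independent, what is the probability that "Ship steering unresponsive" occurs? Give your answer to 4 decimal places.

P(Rudder loop down) [OR] = 1 − (1−0.33) × (1−0.38) = 0.584600
P(Followup chain fails) [AND] = 0.584600 × 0.44 × 0.23 × 0.41 = 0.024256
P(NFU path unavailable) [OR] = 1 − (1−0.10) × (1−0.25) = 0.325000
P(Starboard system down) [OR] = 1 − (1−0.325000) × (1−0.18) = 0.446500
P(Ship steering unresponsive) [OR] = 1 − (1−0.024256) × (1−0.446500) × (1−0.07) × (1−0.04) = 0.517822
Rounded to 4 decimal places: P(Ship steering unresponsive) ≈ 0.5178.

0.5178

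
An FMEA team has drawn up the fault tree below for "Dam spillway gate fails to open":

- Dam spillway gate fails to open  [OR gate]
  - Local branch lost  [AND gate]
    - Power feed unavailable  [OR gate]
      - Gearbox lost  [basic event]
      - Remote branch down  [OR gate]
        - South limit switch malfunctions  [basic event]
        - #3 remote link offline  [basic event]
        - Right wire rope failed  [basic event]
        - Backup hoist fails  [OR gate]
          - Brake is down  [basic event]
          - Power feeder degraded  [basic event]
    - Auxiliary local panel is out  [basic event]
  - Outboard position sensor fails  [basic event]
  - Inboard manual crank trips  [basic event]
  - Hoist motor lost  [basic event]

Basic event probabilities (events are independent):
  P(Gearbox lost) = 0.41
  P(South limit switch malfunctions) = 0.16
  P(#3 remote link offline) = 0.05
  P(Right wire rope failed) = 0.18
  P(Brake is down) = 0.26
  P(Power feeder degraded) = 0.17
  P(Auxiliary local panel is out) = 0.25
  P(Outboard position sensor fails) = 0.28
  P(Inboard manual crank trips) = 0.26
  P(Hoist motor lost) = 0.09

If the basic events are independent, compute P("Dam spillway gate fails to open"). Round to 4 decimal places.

P(Backup hoist fails) [OR] = 1 − (1−0.26) × (1−0.17) = 0.385800
P(Remote branch down) [OR] = 1 − (1−0.16) × (1−0.05) × (1−0.18) × (1−0.385800) = 0.598092
P(Power feed unavailable) [OR] = 1 − (1−0.41) × (1−0.598092) = 0.762874
P(Local branch lost) [AND] = 0.762874 × 0.25 = 0.190719
P(Dam spillway gate fails to open) [OR] = 1 − (1−0.190719) × (1−0.28) × (1−0.26) × (1−0.09) = 0.607622
Rounded to 4 decimal places: P(Dam spillway gate fails to open) ≈ 0.6076.

0.6076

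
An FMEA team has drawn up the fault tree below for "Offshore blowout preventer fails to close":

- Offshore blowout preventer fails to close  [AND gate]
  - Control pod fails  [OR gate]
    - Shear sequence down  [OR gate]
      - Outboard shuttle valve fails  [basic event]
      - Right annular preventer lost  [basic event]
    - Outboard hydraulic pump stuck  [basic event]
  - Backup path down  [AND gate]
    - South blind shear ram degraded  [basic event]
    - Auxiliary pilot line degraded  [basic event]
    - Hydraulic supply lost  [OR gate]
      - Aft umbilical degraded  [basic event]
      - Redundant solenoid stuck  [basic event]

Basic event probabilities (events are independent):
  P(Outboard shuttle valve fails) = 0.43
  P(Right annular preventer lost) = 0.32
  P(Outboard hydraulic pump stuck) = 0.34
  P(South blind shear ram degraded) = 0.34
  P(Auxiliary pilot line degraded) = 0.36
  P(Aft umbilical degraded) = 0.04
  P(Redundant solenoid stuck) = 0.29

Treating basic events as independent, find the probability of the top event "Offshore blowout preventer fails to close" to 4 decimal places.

P(Shear sequence down) [OR] = 1 − (1−0.43) × (1−0.32) = 0.612400
P(Control pod fails) [OR] = 1 − (1−0.612400) × (1−0.34) = 0.744184
P(Hydraulic supply lost) [OR] = 1 − (1−0.04) × (1−0.29) = 0.318400
P(Backup path down) [AND] = 0.34 × 0.36 × 0.318400 = 0.038972
P(Offshore blowout preventer fails to close) [AND] = 0.744184 × 0.038972 = 0.029002
Rounded to 4 decimal places: P(Offshore blowout preventer fails to close) ≈ 0.0290.

0.0290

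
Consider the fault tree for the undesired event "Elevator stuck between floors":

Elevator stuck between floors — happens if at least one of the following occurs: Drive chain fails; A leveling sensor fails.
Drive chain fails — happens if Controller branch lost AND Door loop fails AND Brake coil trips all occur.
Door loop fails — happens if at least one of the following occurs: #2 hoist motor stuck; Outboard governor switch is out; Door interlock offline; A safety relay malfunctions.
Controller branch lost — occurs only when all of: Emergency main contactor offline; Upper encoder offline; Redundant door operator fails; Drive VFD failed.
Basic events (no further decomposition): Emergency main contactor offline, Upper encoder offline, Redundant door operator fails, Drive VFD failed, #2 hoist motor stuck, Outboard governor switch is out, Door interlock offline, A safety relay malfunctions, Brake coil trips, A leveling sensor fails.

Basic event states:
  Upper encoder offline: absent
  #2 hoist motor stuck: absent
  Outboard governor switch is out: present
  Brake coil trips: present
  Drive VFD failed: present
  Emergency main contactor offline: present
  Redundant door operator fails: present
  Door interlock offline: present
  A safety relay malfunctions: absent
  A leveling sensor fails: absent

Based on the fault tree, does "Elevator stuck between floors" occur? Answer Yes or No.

Controller branch lost [AND]: Emergency main contactor offline=occurs, Upper encoder offline=not, Redundant door operator fails=occurs, Drive VFD failed=occurs → not all inputs occur → does not occur.
Door loop fails [OR]: #2 hoist motor stuck=not, Outboard governor switch is out=occurs, Door interlock offline=occurs, A safety relay malfunctions=not → at least one input occurs → occurs.
Drive chain fails [AND]: Controller branch lost=not, Door loop fails=occurs, Brake coil trips=occurs → not all inputs occur → does not occur.
Elevator stuck between floors [OR]: Drive chain fails=not, A leveling sensor fails=not → no input occurs → does not occur.

No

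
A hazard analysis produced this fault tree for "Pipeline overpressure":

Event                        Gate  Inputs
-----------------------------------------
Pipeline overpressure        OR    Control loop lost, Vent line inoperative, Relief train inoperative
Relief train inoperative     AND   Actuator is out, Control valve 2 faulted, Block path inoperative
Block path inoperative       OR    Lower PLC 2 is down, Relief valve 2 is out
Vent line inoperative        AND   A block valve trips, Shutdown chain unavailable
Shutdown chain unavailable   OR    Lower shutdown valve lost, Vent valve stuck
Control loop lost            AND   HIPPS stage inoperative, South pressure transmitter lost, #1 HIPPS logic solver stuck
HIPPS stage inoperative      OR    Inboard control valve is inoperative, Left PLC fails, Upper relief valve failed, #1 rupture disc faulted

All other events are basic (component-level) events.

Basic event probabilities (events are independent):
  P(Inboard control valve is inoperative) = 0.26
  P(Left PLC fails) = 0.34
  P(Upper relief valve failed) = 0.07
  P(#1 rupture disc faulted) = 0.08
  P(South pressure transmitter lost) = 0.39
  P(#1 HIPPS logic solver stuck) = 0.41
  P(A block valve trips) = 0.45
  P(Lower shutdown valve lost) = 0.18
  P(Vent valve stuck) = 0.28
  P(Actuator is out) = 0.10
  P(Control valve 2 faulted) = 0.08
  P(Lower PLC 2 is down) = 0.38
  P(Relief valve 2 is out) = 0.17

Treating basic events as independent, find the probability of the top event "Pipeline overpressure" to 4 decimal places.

0.2631

P(HIPPS stage inoperative) [OR] = 1 − (1−0.26) × (1−0.34) × (1−0.07) × (1−0.08) = 0.582125
P(Control loop lost) [AND] = 0.582125 × 0.39 × 0.41 = 0.093082
P(Shutdown chain unavailable) [OR] = 1 − (1−0.18) × (1−0.28) = 0.409600
P(Vent line inoperative) [AND] = 0.45 × 0.409600 = 0.184320
P(Block path inoperative) [OR] = 1 − (1−0.38) × (1−0.17) = 0.485400
P(Relief train inoperative) [AND] = 0.10 × 0.08 × 0.485400 = 0.003883
P(Pipeline overpressure) [OR] = 1 − (1−0.093082) × (1−0.184320) × (1−0.003883) = 0.263118
Rounded to 4 decimal places: P(Pipeline overpressure) ≈ 0.2631.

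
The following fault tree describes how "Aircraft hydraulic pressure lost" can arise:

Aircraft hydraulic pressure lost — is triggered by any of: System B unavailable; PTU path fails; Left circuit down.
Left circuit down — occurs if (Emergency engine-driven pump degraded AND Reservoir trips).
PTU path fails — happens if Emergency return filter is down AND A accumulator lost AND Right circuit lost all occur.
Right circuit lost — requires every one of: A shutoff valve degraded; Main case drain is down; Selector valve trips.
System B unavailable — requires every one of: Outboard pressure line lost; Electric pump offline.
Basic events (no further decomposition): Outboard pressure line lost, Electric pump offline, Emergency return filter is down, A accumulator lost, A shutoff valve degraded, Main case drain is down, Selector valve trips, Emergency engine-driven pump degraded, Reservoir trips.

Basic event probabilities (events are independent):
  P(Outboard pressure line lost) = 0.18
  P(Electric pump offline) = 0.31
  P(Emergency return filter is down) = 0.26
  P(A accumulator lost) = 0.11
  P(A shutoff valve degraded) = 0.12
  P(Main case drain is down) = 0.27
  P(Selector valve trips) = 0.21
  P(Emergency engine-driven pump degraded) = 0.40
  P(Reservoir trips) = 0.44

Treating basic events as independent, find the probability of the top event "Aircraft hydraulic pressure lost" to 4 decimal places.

0.2221

P(System B unavailable) [AND] = 0.18 × 0.31 = 0.055800
P(Right circuit lost) [AND] = 0.12 × 0.27 × 0.21 = 0.006804
P(PTU path fails) [AND] = 0.26 × 0.11 × 0.006804 = 0.000195
P(Left circuit down) [AND] = 0.40 × 0.44 = 0.176000
P(Aircraft hydraulic pressure lost) [OR] = 1 − (1−0.055800) × (1−0.000195) × (1−0.176000) = 0.222131
Rounded to 4 decimal places: P(Aircraft hydraulic pressure lost) ≈ 0.2221.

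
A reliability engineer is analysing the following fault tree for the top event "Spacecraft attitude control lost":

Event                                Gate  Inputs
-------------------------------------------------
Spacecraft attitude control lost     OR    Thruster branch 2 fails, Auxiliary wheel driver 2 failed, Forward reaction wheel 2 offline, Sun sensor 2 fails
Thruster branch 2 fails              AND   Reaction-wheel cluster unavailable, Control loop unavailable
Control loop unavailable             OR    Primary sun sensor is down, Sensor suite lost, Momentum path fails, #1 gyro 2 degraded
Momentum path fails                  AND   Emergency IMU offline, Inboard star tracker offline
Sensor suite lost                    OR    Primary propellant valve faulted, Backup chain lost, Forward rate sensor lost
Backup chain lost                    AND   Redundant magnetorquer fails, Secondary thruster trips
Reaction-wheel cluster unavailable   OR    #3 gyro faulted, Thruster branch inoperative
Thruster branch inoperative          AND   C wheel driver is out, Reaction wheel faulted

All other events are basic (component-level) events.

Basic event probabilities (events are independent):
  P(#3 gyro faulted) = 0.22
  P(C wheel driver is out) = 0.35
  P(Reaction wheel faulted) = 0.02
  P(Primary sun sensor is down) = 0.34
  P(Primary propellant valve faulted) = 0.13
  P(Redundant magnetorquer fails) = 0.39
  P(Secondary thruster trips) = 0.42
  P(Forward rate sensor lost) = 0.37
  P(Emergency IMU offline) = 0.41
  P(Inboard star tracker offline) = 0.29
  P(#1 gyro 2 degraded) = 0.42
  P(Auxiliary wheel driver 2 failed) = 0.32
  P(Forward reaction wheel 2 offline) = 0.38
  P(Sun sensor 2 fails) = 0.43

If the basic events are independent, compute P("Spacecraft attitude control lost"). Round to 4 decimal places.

0.8055

P(Thruster branch inoperative) [AND] = 0.35 × 0.02 = 0.007000
P(Reaction-wheel cluster unavailable) [OR] = 1 − (1−0.22) × (1−0.007000) = 0.225460
P(Backup chain lost) [AND] = 0.39 × 0.42 = 0.163800
P(Sensor suite lost) [OR] = 1 − (1−0.13) × (1−0.163800) × (1−0.37) = 0.541679
P(Momentum path fails) [AND] = 0.41 × 0.29 = 0.118900
P(Control loop unavailable) [OR] = 1 − (1−0.34) × (1−0.541679) × (1−0.118900) × (1−0.42) = 0.845415
P(Thruster branch 2 fails) [AND] = 0.225460 × 0.845415 = 0.190607
P(Spacecraft attitude control lost) [OR] = 1 − (1−0.190607) × (1−0.32) × (1−0.38) × (1−0.43) = 0.805493
Rounded to 4 decimal places: P(Spacecraft attitude control lost) ≈ 0.8055.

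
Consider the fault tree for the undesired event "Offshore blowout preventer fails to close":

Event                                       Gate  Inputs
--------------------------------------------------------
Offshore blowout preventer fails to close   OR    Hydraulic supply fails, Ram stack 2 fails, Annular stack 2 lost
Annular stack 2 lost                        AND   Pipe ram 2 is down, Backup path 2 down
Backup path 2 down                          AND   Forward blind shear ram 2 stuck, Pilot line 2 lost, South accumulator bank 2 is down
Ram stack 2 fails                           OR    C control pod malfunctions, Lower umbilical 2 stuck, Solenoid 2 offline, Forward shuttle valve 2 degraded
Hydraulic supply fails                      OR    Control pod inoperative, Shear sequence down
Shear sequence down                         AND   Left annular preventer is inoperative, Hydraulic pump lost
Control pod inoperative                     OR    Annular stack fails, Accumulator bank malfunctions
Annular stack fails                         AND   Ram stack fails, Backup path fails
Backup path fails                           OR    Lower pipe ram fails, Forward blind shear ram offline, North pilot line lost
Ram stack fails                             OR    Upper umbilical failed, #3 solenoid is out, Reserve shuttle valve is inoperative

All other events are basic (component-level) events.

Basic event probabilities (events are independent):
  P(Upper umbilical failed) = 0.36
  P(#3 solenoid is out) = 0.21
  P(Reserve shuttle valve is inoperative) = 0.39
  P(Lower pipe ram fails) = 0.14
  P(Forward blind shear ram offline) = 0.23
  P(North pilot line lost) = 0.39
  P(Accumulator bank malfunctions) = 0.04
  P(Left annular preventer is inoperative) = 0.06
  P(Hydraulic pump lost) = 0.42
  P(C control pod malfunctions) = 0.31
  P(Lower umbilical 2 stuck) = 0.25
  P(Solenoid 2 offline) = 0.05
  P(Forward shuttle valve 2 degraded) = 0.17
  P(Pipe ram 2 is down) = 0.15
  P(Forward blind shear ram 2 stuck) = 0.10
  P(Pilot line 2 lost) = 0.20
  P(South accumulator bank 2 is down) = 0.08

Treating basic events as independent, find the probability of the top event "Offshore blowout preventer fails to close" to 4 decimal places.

P(Ram stack fails) [OR] = 1 − (1−0.36) × (1−0.21) × (1−0.39) = 0.691584
P(Backup path fails) [OR] = 1 − (1−0.14) × (1−0.23) × (1−0.39) = 0.596058
P(Annular stack fails) [AND] = 0.691584 × 0.596058 = 0.412224
P(Control pod inoperative) [OR] = 1 − (1−0.412224) × (1−0.04) = 0.435735
P(Shear sequence down) [AND] = 0.06 × 0.42 = 0.025200
P(Hydraulic supply fails) [OR] = 1 − (1−0.435735) × (1−0.025200) = 0.449954
P(Ram stack 2 fails) [OR] = 1 − (1−0.31) × (1−0.25) × (1−0.05) × (1−0.17) = 0.591951
P(Backup path 2 down) [AND] = 0.10 × 0.20 × 0.08 = 0.001600
P(Annular stack 2 lost) [AND] = 0.15 × 0.001600 = 0.000240
P(Offshore blowout preventer fails to close) [OR] = 1 − (1−0.449954) × (1−0.591951) × (1−0.000240) = 0.775608
Rounded to 4 decimal places: P(Offshore blowout preventer fails to close) ≈ 0.7756.

0.7756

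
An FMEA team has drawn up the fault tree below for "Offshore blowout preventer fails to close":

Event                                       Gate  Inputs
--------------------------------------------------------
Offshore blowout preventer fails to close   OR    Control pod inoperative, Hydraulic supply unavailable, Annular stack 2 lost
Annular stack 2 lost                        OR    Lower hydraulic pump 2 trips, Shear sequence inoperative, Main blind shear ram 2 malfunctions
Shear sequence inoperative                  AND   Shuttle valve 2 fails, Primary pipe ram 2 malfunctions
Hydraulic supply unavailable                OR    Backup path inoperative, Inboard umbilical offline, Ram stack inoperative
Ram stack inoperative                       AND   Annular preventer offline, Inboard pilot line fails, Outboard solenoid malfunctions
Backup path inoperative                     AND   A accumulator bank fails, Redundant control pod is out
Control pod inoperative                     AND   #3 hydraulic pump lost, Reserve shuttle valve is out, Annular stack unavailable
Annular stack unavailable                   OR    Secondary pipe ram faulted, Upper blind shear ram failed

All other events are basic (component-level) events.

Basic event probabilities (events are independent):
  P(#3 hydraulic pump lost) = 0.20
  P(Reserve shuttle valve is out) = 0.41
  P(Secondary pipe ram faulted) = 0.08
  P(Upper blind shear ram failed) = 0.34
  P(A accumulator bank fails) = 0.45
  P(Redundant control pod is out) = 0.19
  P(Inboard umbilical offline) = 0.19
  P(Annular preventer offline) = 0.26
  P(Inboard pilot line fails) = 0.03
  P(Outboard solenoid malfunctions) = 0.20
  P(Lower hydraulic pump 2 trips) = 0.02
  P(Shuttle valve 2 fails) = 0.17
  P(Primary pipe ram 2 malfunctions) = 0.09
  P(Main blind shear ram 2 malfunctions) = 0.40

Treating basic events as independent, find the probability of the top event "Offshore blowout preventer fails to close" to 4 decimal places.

P(Annular stack unavailable) [OR] = 1 − (1−0.08) × (1−0.34) = 0.392800
P(Control pod inoperative) [AND] = 0.20 × 0.41 × 0.392800 = 0.032210
P(Backup path inoperative) [AND] = 0.45 × 0.19 = 0.085500
P(Ram stack inoperative) [AND] = 0.26 × 0.03 × 0.20 = 0.001560
P(Hydraulic supply unavailable) [OR] = 1 − (1−0.085500) × (1−0.19) × (1−0.001560) = 0.260411
P(Shear sequence inoperative) [AND] = 0.17 × 0.09 = 0.015300
P(Annular stack 2 lost) [OR] = 1 − (1−0.02) × (1−0.015300) × (1−0.40) = 0.420996
P(Offshore blowout preventer fails to close) [OR] = 1 − (1−0.032210) × (1−0.260411) × (1−0.420996) = 0.585568
Rounded to 4 decimal places: P(Offshore blowout preventer fails to close) ≈ 0.5856.

0.5856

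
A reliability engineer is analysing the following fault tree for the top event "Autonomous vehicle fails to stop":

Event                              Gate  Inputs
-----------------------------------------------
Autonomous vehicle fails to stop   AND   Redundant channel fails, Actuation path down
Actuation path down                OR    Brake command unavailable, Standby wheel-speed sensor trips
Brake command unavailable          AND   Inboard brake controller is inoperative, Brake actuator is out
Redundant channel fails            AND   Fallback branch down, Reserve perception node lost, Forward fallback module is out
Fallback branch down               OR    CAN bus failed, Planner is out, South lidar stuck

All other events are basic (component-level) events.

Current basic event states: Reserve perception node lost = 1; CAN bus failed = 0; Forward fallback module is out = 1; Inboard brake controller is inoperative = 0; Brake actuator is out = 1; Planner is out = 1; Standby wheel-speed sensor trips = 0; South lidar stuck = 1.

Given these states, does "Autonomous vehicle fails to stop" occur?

No

Fallback branch down [OR]: CAN bus failed=not, Planner is out=occurs, South lidar stuck=occurs → at least one input occurs → occurs.
Redundant channel fails [AND]: Fallback branch down=occurs, Reserve perception node lost=occurs, Forward fallback module is out=occurs → all inputs occur → occurs.
Brake command unavailable [AND]: Inboard brake controller is inoperative=not, Brake actuator is out=occurs → not all inputs occur → does not occur.
Actuation path down [OR]: Brake command unavailable=not, Standby wheel-speed sensor trips=not → no input occurs → does not occur.
Autonomous vehicle fails to stop [AND]: Redundant channel fails=occurs, Actuation path down=not → not all inputs occur → does not occur.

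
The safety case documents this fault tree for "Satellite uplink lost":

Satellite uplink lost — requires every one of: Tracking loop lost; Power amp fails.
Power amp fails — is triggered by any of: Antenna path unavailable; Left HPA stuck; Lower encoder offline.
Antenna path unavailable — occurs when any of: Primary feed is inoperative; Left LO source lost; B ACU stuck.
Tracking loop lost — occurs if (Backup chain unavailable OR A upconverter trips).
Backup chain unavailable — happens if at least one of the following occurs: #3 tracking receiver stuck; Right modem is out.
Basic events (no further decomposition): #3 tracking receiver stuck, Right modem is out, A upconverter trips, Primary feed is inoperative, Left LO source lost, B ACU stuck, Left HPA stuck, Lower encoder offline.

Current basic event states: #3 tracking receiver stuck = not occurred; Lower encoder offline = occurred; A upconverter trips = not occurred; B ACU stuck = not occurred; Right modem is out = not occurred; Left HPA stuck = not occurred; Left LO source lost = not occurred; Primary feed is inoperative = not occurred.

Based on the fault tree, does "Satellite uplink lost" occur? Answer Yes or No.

No

Backup chain unavailable [OR]: #3 tracking receiver stuck=not, Right modem is out=not → no input occurs → does not occur.
Tracking loop lost [OR]: Backup chain unavailable=not, A upconverter trips=not → no input occurs → does not occur.
Antenna path unavailable [OR]: Primary feed is inoperative=not, Left LO source lost=not, B ACU stuck=not → no input occurs → does not occur.
Power amp fails [OR]: Antenna path unavailable=not, Left HPA stuck=not, Lower encoder offline=occurs → at least one input occurs → occurs.
Satellite uplink lost [AND]: Tracking loop lost=not, Power amp fails=occurs → not all inputs occur → does not occur.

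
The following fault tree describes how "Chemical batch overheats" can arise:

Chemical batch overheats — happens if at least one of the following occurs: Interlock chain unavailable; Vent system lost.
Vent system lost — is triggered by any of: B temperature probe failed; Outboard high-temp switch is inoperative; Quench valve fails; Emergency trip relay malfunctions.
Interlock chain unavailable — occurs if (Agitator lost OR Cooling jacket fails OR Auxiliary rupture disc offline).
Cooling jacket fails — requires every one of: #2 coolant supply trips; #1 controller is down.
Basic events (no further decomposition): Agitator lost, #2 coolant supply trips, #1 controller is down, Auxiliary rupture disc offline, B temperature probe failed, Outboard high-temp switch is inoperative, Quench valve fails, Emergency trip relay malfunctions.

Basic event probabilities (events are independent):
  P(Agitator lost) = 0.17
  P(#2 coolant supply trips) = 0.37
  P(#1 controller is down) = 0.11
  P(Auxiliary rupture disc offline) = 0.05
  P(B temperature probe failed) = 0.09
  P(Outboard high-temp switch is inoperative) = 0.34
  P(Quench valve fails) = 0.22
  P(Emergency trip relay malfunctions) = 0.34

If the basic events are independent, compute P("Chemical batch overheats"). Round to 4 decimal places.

0.7661

P(Cooling jacket fails) [AND] = 0.37 × 0.11 = 0.040700
P(Interlock chain unavailable) [OR] = 1 − (1−0.17) × (1−0.040700) × (1−0.05) = 0.243592
P(Vent system lost) [OR] = 1 − (1−0.09) × (1−0.34) × (1−0.22) × (1−0.34) = 0.690811
P(Chemical batch overheats) [OR] = 1 − (1−0.243592) × (1−0.690811) = 0.766127
Rounded to 4 decimal places: P(Chemical batch overheats) ≈ 0.7661.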